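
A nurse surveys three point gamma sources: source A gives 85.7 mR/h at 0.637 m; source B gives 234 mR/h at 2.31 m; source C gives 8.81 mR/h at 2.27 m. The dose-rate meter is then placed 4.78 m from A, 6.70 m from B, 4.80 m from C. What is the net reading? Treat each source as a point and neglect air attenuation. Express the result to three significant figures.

31.3 mR/h

Each source contributes Iᵢ·(dᵢ/rᵢ)²; contributions add.
A: 85.7 × (0.637/4.78)² = 1.522 mR/h
B: 234 × (2.31/6.70)² = 27.82 mR/h
C: 8.81 × (2.27/4.80)² = 1.970 mR/h
Total = 1.522 + 27.82 + 1.970 = 31.31 mR/h.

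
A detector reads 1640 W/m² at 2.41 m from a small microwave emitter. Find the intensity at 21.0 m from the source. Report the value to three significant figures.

21.6 W/m²

Applying the 1/r² law, the rate at 21.0 m is
(2.41/21.0)² = 0.01317, so 1640 × 0.01317 = 21.60 W/m².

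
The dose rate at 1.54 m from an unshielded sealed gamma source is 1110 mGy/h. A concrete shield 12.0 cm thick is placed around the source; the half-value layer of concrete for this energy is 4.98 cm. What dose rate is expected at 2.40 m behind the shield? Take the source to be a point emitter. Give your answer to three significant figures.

86.0 mGy/h

Distance alone: (1.54/2.40)² = 0.4117, so 1110 × 0.4117 = 457.0 mGy/h.
Shield: 12.0/4.98 = 2.410 half-value layers → attenuation 2^(−2.410) = 0.1882.
Combined: 457.0 × 0.1882 = 86.01 mGy/h.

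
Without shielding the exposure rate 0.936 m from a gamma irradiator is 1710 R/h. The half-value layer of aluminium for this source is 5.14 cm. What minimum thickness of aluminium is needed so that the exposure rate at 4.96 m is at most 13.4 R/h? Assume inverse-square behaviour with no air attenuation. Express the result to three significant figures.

At 4.96 m, distance alone gives 1710 × (0.936/4.96)² = 1710 × 0.03561 = 60.89 R/h.
Further attenuation needed: 60.89/13.4 = 4.544.
n = log₂(4.544) = 2.184 half-value layers.
Thickness = 2.184 × 5.14 cm = 11.23 cm.

11.2 cm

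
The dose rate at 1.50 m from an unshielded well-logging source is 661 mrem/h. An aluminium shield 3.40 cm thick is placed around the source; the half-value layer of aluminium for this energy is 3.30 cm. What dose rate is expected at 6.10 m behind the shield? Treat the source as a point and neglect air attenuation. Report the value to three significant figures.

19.6 mrem/h

Distance alone: 661 × (1.50/6.10)² = 661 × 0.06047 = 39.97 mrem/h.
Shield: 3.40/3.30 = 1.030 half-value layers → attenuation 2^(−1.030) = 0.4897.
Combined: 39.97 × 0.4897 = 19.57 mrem/h.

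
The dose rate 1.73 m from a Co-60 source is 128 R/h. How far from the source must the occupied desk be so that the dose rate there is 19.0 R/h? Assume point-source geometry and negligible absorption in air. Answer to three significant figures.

4.49 m

Since intensity falls as 1/r², d₂ = d₁·√(I₁/I₂).
I₁/I₂ = 128/19.0 = 6.737, so d₂ = 1.73 × √6.737 = 4.490 m.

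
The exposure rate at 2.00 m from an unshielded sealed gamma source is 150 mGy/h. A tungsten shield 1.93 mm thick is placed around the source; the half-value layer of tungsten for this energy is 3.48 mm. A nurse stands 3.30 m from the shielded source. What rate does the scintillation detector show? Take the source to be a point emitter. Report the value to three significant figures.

37.5 mGy/h

Distance alone: (2.00/3.30)² = 0.3673, so 150 × 0.3673 = 55.09 mGy/h.
Shield: 1.93/3.48 = 0.5546 half-value layers → attenuation 2^(−0.5546) = 0.6808.
Combined: 55.09 × 0.6808 = 37.51 mGy/h.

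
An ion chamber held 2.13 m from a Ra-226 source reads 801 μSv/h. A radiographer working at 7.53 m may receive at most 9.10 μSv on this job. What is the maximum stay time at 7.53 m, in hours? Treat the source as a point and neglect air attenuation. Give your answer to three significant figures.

0.142 h

Intensity scales as (d₁/d₂)², so rate at 7.53 m:
(2.13/7.53)² = 0.08001, so 801 × 0.08001 = 64.09 μSv/h.
Stay time = 9.10 μSv ÷ 64.09 μSv/h = 0.1420 h.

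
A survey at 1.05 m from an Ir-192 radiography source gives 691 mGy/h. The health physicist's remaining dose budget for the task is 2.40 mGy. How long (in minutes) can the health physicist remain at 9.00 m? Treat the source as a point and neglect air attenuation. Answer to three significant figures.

Intensity scales as (d₁/d₂)², so rate at 9.00 m:
(1.05/9.00)² = 0.01361, so 691 × 0.01361 = 9.405 mGy/h.
Stay time = 2.40 mGy ÷ 9.405 mGy/h = 0.2552 h = 15.31 min.

15.3 min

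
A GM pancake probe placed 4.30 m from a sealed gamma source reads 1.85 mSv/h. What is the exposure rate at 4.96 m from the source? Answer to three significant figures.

Since intensity falls as 1/r², scaling from 4.30 m to 4.96 m:
(4.30/4.96)² = 0.7516, so 1.85 × 0.7516 = 1.390 mSv/h.

1.39 mSv/h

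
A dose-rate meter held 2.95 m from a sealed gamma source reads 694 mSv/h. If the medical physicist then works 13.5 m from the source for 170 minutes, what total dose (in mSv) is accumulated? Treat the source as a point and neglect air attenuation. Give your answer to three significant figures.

Applying the 1/r² law, rate at 13.5 m:
694 × (2.95/13.5)² = 694 × 0.04775 = 33.14 mSv/h.
Dose = rate × time = 33.14 mSv/h × 2.833 h = 93.89 mSv.

93.9 mSv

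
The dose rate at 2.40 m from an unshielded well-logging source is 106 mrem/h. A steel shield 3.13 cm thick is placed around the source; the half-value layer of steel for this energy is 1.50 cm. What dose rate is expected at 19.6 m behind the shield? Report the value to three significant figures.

0.374 mrem/h

Distance alone: 106 × (2.40/19.6)² = 106 × 0.01499 = 1.589 mrem/h.
Shield: 3.13/1.50 = 2.087 half-value layers → attenuation 2^(−2.087) = 0.2354.
Combined: 1.589 × 0.2354 = 0.3741 mrem/h.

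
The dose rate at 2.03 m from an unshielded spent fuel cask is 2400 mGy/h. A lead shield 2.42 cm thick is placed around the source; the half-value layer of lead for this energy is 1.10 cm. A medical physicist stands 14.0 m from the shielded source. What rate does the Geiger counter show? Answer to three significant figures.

11.0 mGy/h

Distance alone: 2400 × (2.03/14.0)² = 2400 × 0.02102 = 50.45 mGy/h.
Shield: 2.42/1.10 = 2.200 half-value layers → attenuation 2^(−2.200) = 0.2176.
Combined: 50.45 × 0.2176 = 10.98 mGy/h.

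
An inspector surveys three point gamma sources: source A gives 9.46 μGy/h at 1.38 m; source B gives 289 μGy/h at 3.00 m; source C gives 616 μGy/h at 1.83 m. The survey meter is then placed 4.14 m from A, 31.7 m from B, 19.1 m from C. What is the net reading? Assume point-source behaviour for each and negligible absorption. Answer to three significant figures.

9.29 μGy/h

Each source contributes Iᵢ·(dᵢ/rᵢ)²; contributions add.
A: 9.46 × (1.38/4.14)² = 1.051 μGy/h
B: 289 × (3.00/31.7)² = 2.588 μGy/h
C: 616 × (1.83/19.1)² = 5.655 μGy/h
Total = 1.051 + 2.588 + 5.655 = 9.294 μGy/h.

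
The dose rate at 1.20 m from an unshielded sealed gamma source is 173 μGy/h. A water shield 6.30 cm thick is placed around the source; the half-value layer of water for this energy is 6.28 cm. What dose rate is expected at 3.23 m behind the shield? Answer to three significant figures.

Distance alone: (1.20/3.23)² = 0.1380, so 173 × 0.1380 = 23.87 μGy/h.
Shield: 6.30/6.28 = 1.003 half-value layers → attenuation 2^(−1.003) = 0.4990.
Combined: 23.87 × 0.4990 = 11.91 μGy/h.

11.9 μGy/h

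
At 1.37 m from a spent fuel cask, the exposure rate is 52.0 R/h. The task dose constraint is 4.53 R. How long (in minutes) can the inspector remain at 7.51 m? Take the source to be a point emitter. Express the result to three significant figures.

157 min

By the inverse-square law, rate at 7.51 m:
(1.37/7.51)² = 0.03328, so 52.0 × 0.03328 = 1.731 R/h.
Stay time = 4.53 R ÷ 1.731 R/h = 2.617 h = 157.0 min.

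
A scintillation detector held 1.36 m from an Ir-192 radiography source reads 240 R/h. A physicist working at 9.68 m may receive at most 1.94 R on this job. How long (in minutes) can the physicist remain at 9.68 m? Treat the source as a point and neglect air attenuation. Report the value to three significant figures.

Using I₁d₁² = I₂d₂², rate at 9.68 m:
240 × (1.36/9.68)² = 240 × 0.01974 = 4.738 R/h.
Stay time = 1.94 R ÷ 4.738 R/h = 0.4095 h = 24.57 min.

24.6 min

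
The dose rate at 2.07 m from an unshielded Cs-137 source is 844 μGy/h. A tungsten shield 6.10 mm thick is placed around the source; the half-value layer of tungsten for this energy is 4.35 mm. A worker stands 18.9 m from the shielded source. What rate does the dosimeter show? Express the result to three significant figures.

Distance alone: (2.07/18.9)² = 0.01200, so 844 × 0.01200 = 10.13 μGy/h.
Shield: 6.10/4.35 = 1.402 half-value layers → attenuation 2^(−1.402) = 0.3784.
Combined: 10.13 × 0.3784 = 3.833 μGy/h.

3.83 μGy/h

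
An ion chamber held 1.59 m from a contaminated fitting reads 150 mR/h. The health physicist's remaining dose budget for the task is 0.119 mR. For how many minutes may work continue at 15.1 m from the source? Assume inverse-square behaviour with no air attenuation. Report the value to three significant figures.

4.29 min

Intensity scales as (d₁/d₂)², so rate at 15.1 m:
(1.59/15.1)² = 0.01109, so 150 × 0.01109 = 1.663 mR/h.
Stay time = 0.119 mR ÷ 1.663 mR/h = 0.07156 h = 4.294 min.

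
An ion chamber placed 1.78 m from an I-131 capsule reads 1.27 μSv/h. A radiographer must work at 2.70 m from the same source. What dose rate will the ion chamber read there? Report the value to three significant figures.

By the inverse-square law, scaling from 1.78 m to 2.70 m:
1.27 × (1.78/2.70)² = 1.27 × 0.4346 = 0.5519 μSv/h.

0.552 μSv/h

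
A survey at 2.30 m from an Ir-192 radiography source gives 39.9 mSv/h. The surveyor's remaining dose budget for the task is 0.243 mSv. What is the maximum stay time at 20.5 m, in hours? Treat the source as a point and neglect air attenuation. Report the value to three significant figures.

Since intensity falls as 1/r², rate at 20.5 m:
(2.30/20.5)² = 0.01259, so 39.9 × 0.01259 = 0.5023 mSv/h.
Stay time = 0.243 mSv ÷ 0.5023 mSv/h = 0.4838 h.

0.484 h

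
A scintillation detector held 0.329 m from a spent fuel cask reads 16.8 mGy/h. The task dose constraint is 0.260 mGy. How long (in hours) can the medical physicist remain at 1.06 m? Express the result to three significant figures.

Applying the 1/r² law, rate at 1.06 m:
16.8 × (0.329/1.06)² = 16.8 × 0.09633 = 1.618 mGy/h.
Stay time = 0.260 mGy ÷ 1.618 mGy/h = 0.1607 h.

0.161 h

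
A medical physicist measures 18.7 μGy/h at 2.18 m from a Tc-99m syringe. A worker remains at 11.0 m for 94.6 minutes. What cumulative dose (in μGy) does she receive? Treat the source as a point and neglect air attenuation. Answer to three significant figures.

1.16 μGy

Applying the 1/r² law, rate at 11.0 m:
(2.18/11.0)² = 0.03928, so 18.7 × 0.03928 = 0.7345 μGy/h.
Dose = rate × time = 0.7345 μGy/h × 1.577 h = 1.158 μGy.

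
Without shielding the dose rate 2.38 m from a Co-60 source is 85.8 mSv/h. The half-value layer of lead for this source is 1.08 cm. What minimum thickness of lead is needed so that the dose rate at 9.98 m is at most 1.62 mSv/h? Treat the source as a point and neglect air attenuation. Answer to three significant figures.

At 9.98 m, distance alone gives (2.38/9.98)² = 0.05687, so 85.8 × 0.05687 = 4.879 mSv/h.
Further attenuation needed: 4.879/1.62 = 3.012.
n = log₂(3.012) = 1.591 half-value layers.
Thickness = 1.591 × 1.08 cm = 1.718 cm.

1.72 cm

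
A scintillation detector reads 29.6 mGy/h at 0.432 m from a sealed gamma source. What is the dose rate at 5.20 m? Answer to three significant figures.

0.204 mGy/h

By the inverse-square law, the rate at 5.20 m is
(0.432/5.20)² = 0.006902, so 29.6 × 0.006902 = 0.2043 mGy/h.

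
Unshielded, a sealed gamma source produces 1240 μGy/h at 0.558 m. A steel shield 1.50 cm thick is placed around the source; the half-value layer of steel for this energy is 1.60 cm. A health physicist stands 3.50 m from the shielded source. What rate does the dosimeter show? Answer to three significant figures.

Distance alone: (0.558/3.50)² = 0.02542, so 1240 × 0.02542 = 31.52 μGy/h.
Shield: 1.50/1.60 = 0.9375 half-value layers → attenuation 2^(−0.9375) = 0.5221.
Combined: 31.52 × 0.5221 = 16.46 μGy/h.

16.5 μGy/h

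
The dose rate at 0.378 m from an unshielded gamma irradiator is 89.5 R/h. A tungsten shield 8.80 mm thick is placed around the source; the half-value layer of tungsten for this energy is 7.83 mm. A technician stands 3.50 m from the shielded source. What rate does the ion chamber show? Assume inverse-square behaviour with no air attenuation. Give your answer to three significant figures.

0.479 R/h

Distance alone: 89.5 × (0.378/3.50)² = 89.5 × 0.01166 = 1.044 R/h.
Shield: 8.80/7.83 = 1.124 half-value layers → attenuation 2^(−1.124) = 0.4588.
Combined: 1.044 × 0.4588 = 0.4790 R/h.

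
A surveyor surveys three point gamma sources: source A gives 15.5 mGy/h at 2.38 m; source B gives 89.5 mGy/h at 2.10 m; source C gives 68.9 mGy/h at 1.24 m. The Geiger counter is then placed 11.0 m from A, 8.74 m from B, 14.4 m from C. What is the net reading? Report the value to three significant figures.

6.40 mGy/h

By superposition, sum each source's inverse-square contribution:
A: 15.5 × (2.38/11.0)² = 0.7256 mGy/h
B: 89.5 × (2.10/8.74)² = 5.167 mGy/h
C: 68.9 × (1.24/14.4)² = 0.5109 mGy/h
Total = 0.7256 + 5.167 + 0.5109 = 6.404 mGy/h.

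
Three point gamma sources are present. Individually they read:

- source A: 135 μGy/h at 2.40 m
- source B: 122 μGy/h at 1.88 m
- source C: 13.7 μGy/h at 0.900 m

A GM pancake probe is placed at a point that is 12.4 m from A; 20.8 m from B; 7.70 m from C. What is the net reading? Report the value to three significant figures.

6.24 μGy/h

By superposition, sum each source's inverse-square contribution:
A: 135 × (2.40/12.4)² = 5.057 μGy/h
B: 122 × (1.88/20.8)² = 0.9967 μGy/h
C: 13.7 × (0.900/7.70)² = 0.1872 μGy/h
Total = 5.057 + 0.9967 + 0.1872 = 6.241 μGy/h.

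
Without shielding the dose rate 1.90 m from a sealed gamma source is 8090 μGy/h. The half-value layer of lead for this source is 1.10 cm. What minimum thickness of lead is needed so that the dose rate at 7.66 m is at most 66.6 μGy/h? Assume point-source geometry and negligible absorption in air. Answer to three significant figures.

3.19 cm

At 7.66 m, distance alone gives (1.90/7.66)² = 0.06152, so 8090 × 0.06152 = 497.7 μGy/h.
Further attenuation needed: 497.7/66.6 = 7.473.
n = log₂(7.473) = 2.902 half-value layers.
Thickness = 2.902 × 1.10 cm = 3.192 cm.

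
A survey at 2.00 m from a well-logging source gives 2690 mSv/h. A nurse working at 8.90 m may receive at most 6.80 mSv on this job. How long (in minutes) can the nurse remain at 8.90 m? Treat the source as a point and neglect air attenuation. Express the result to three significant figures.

3.00 min

Since intensity falls as 1/r², rate at 8.90 m:
2690 × (2.00/8.90)² = 2690 × 0.05050 = 135.8 mSv/h.
Stay time = 6.80 mSv ÷ 135.8 mSv/h = 0.05007 h = 3.004 min.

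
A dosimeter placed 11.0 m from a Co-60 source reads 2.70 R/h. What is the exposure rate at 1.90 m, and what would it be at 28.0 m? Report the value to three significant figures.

90.5 R/h; 0.417 R/h

By the inverse-square law,
At 1.90 m: (11.0/1.90)² = 33.52, so 2.70 × 33.52 = 90.50 R/h
At 28.0 m: (1.90/28.0)² = 0.004605, so 90.50 × 0.004605 = 0.4168 R/h.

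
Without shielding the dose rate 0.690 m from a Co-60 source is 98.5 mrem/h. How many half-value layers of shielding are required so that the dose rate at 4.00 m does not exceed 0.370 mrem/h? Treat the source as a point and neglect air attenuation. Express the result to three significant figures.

At 4.00 m, distance alone gives (0.690/4.00)² = 0.02976, so 98.5 × 0.02976 = 2.931 mrem/h.
Further attenuation needed: 2.931/0.370 = 7.922.
n = log₂(7.922) = 2.986 half-value layers.

2.99 half-value layers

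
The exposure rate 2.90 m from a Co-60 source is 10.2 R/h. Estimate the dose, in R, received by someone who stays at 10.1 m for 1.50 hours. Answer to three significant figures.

Since intensity falls as 1/r², rate at 10.1 m:
10.2 × (2.90/10.1)² = 10.2 × 0.08244 = 0.8409 R/h.
Dose = rate × time = 0.8409 R/h × 1.500 h = 1.261 R.

1.26 R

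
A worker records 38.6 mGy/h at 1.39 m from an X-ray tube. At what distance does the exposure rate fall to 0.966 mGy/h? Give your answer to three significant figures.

Using I₁d₁² = I₂d₂², d₂ = d₁·√(I₁/I₂).
I₁/I₂ = 38.6/0.966 = 39.96, so d₂ = 1.39 × √39.96 = 8.787 m.

8.79 m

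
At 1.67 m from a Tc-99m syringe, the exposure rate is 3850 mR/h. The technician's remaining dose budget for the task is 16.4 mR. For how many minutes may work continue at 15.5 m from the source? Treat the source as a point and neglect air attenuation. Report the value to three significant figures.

22.0 min

Since intensity falls as 1/r², rate at 15.5 m:
3850 × (1.67/15.5)² = 3850 × 0.01161 = 44.70 mR/h.
Stay time = 16.4 mR ÷ 44.70 mR/h = 0.3669 h = 22.01 min.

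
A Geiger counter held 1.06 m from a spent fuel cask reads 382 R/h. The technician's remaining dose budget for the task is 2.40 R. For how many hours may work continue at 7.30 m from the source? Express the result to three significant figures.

Since intensity falls as 1/r², rate at 7.30 m:
382 × (1.06/7.30)² = 382 × 0.02108 = 8.053 R/h.
Stay time = 2.40 R ÷ 8.053 R/h = 0.2980 h.

0.298 h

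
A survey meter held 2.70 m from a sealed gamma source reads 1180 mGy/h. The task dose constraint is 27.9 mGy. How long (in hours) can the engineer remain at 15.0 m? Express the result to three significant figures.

0.730 h

Applying the 1/r² law, rate at 15.0 m:
1180 × (2.70/15.0)² = 1180 × 0.03240 = 38.23 mGy/h.
Stay time = 27.9 mGy ÷ 38.23 mGy/h = 0.7298 h.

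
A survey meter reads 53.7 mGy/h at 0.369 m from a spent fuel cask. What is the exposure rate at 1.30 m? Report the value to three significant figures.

4.33 mGy/h

By the inverse-square law, the rate at 1.30 m is
(0.369/1.30)² = 0.08057, so 53.7 × 0.08057 = 4.327 mGy/h.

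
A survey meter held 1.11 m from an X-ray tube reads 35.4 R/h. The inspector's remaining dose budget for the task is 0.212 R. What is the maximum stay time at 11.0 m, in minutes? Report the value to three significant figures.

35.3 min

By the inverse-square law, rate at 11.0 m:
(1.11/11.0)² = 0.01018, so 35.4 × 0.01018 = 0.3604 R/h.
Stay time = 0.212 R ÷ 0.3604 R/h = 0.5882 h = 35.29 min.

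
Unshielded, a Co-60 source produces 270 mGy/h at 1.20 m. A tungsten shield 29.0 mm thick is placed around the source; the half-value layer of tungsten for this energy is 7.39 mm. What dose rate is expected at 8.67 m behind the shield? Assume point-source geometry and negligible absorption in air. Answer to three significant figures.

0.341 mGy/h

Distance alone: (1.20/8.67)² = 0.01916, so 270 × 0.01916 = 5.173 mGy/h.
Shield: 29.0/7.39 = 3.924 half-value layers → attenuation 2^(−3.924) = 0.06588.
Combined: 5.173 × 0.06588 = 0.3408 mGy/h.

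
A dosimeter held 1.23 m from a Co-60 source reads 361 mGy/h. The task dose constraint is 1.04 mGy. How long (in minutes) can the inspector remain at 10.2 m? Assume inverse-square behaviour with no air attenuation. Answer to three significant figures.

11.9 min

Since intensity falls as 1/r², rate at 10.2 m:
361 × (1.23/10.2)² = 361 × 0.01454 = 5.249 mGy/h.
Stay time = 1.04 mGy ÷ 5.249 mGy/h = 0.1981 h = 11.89 min.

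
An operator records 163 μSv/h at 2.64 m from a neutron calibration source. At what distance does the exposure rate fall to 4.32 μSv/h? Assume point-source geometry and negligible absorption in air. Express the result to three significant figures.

16.2 m

Intensity scales as (d₁/d₂)², so d₂ = d₁·√(I₁/I₂).
I₁/I₂ = 163/4.32 = 37.73, so d₂ = 2.64 × √37.73 = 16.22 m.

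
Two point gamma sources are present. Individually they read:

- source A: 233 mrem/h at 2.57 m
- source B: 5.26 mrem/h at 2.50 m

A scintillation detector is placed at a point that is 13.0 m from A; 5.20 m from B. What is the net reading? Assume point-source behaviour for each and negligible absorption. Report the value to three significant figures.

10.3 mrem/h

Each source contributes Iᵢ·(dᵢ/rᵢ)²; contributions add.
A: 233 × (2.57/13.0)² = 9.106 mrem/h
B: 5.26 × (2.50/5.20)² = 1.216 mrem/h
Total = 9.106 + 1.216 = 10.32 mrem/h.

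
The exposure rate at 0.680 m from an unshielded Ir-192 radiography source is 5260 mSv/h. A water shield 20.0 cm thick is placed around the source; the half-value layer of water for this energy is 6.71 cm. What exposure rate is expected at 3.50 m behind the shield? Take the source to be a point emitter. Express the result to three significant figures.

25.2 mSv/h

Distance alone: 5260 × (0.680/3.50)² = 5260 × 0.03775 = 198.6 mSv/h.
Shield: 20.0/6.71 = 2.981 half-value layers → attenuation 2^(−2.981) = 0.1267.
Combined: 198.6 × 0.1267 = 25.16 mSv/h.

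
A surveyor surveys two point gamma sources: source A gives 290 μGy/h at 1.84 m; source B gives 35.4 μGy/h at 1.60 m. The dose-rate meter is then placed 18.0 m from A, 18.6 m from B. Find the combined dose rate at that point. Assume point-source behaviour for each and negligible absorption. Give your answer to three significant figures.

3.29 μGy/h

By superposition, sum each source's inverse-square contribution:
A: 290 × (1.84/18.0)² = 3.030 μGy/h
B: 35.4 × (1.60/18.6)² = 0.2619 μGy/h
Total = 3.030 + 0.2619 = 3.292 μGy/h.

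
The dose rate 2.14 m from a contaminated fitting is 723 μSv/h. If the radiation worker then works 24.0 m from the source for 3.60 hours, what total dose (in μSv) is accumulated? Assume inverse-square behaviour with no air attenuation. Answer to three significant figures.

By the inverse-square law, rate at 24.0 m:
723 × (2.14/24.0)² = 723 × 0.007951 = 5.749 μSv/h.
Dose = rate × time = 5.749 μSv/h × 3.600 h = 20.70 μSv.

20.7 μSv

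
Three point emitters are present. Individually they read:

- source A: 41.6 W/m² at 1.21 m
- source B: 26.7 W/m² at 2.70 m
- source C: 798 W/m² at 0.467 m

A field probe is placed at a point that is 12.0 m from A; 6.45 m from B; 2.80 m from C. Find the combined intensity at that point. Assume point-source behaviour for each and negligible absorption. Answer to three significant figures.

27.3 W/m²

Each source contributes Iᵢ·(dᵢ/rᵢ)²; contributions add.
A: 41.6 × (1.21/12.0)² = 0.4230 W/m²
B: 26.7 × (2.70/6.45)² = 4.679 W/m²
C: 798 × (0.467/2.80)² = 22.20 W/m²
Total = 0.4230 + 4.679 + 22.20 = 27.30 W/m².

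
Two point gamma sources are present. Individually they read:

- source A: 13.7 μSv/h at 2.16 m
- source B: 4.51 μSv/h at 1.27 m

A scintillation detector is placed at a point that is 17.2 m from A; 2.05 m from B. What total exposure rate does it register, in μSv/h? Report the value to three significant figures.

Each source contributes Iᵢ·(dᵢ/rᵢ)²; contributions add.
A: 13.7 × (2.16/17.2)² = 0.2161 μSv/h
B: 4.51 × (1.27/2.05)² = 1.731 μSv/h
Total = 0.2161 + 1.731 = 1.947 μSv/h.

1.95 μSv/h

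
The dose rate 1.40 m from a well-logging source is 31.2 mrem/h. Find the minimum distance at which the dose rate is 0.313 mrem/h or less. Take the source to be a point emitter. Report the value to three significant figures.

14.0 m

Intensity scales as (d₁/d₂)², so d₂ = d₁·√(I₁/I₂).
I₁/I₂ = 31.2/0.313 = 99.68, so d₂ = 1.40 × √99.68 = 13.98 m.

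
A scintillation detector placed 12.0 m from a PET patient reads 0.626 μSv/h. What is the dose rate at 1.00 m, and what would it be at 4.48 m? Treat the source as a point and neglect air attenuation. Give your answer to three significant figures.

Since intensity falls as 1/r²,
At 1.00 m: 0.626 × (12.0/1.00)² = 0.626 × 144.0 = 90.14 μSv/h
At 4.48 m: (1.00/4.48)² = 0.04982, so 90.14 × 0.04982 = 4.491 μSv/h.

90.1 μSv/h; 4.49 μSv/h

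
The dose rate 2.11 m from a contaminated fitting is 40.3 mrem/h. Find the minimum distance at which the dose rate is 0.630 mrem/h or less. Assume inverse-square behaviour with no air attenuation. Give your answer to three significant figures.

16.9 m

Intensity scales as (d₁/d₂)², so d₂ = d₁·√(I₁/I₂).
I₁/I₂ = 40.3/0.630 = 63.97, so d₂ = 2.11 × √63.97 = 16.88 m.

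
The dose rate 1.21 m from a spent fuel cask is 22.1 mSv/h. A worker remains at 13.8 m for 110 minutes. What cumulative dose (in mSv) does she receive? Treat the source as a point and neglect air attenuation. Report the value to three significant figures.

Using I₁d₁² = I₂d₂², rate at 13.8 m:
(1.21/13.8)² = 0.007688, so 22.1 × 0.007688 = 0.1699 mSv/h.
Dose = rate × time = 0.1699 mSv/h × 1.833 h = 0.3114 mSv.

0.311 mSv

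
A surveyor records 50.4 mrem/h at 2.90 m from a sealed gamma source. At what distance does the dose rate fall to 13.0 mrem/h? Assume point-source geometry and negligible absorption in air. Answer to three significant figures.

Applying the 1/r² law, d₂ = d₁·√(I₁/I₂).
I₁/I₂ = 50.4/13.0 = 3.877, so d₂ = 2.90 × √3.877 = 5.710 m.

5.71 m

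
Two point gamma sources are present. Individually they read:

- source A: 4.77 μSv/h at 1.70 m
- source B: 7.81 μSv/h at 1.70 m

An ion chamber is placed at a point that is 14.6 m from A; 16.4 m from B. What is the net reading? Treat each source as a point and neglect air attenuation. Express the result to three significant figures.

Each source contributes Iᵢ·(dᵢ/rᵢ)²; contributions add.
A: 4.77 × (1.70/14.6)² = 0.06467 μSv/h
B: 7.81 × (1.70/16.4)² = 0.08392 μSv/h
Total = 0.06467 + 0.08392 = 0.1486 μSv/h.

0.149 μSv/h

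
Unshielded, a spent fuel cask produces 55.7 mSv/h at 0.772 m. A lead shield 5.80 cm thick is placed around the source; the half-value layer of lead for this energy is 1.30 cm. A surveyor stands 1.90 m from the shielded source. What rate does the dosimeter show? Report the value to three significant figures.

Distance alone: 55.7 × (0.772/1.90)² = 55.7 × 0.1651 = 9.196 mSv/h.
Shield: 5.80/1.30 = 4.462 half-value layers → attenuation 2^(−4.462) = 0.04537.
Combined: 9.196 × 0.04537 = 0.4172 mSv/h.

0.417 mSv/h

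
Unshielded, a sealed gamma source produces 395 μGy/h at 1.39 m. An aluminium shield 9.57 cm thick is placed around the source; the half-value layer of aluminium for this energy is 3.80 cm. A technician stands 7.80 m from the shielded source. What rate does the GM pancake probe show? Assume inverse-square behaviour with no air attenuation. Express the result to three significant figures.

Distance alone: (1.39/7.80)² = 0.03176, so 395 × 0.03176 = 12.55 μGy/h.
Shield: 9.57/3.80 = 2.518 half-value layers → attenuation 2^(−2.518) = 0.1746.
Combined: 12.55 × 0.1746 = 2.191 μGy/h.

2.19 μGy/h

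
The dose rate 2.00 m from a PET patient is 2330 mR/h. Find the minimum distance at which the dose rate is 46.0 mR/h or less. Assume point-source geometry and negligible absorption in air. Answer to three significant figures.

Applying the 1/r² law, d₂ = d₁·√(I₁/I₂).
I₁/I₂ = 2330/46.0 = 50.65, so d₂ = 2.00 × √50.65 = 14.23 m.

14.2 m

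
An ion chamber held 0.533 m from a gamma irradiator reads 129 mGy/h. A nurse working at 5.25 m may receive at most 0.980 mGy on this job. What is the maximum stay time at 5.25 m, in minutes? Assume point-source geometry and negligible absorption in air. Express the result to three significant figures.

44.2 min

By the inverse-square law, rate at 5.25 m:
(0.533/5.25)² = 0.01031, so 129 × 0.01031 = 1.330 mGy/h.
Stay time = 0.980 mGy ÷ 1.330 mGy/h = 0.7368 h = 44.21 min.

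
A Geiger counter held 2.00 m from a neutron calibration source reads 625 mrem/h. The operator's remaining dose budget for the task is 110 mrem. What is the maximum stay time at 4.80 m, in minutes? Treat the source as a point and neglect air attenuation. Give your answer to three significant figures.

60.8 min

Applying the 1/r² law, rate at 4.80 m:
(2.00/4.80)² = 0.1736, so 625 × 0.1736 = 108.5 mrem/h.
Stay time = 110 mrem ÷ 108.5 mrem/h = 1.014 h = 60.84 min.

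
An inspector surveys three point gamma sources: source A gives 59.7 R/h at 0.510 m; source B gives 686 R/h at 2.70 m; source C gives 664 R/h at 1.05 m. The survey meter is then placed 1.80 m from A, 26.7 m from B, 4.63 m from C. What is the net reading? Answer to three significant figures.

46.0 R/h

By superposition, sum each source's inverse-square contribution:
A: 59.7 × (0.510/1.80)² = 4.793 R/h
B: 686 × (2.70/26.7)² = 7.015 R/h
C: 664 × (1.05/4.63)² = 34.15 R/h
Total = 4.793 + 7.015 + 34.15 = 45.96 R/h.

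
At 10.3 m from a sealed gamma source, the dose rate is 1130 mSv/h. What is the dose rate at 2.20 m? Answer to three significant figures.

By the inverse-square law, the rate at 2.20 m is
1130 × (10.3/2.20)² = 1130 × 21.92 = 24770 mSv/h.

24800 mSv/h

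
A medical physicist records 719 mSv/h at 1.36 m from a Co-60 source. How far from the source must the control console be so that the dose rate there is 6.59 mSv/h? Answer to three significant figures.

14.2 m

Using I₁d₁² = I₂d₂², d₂ = d₁·√(I₁/I₂).
I₁/I₂ = 719/6.59 = 109.1, so d₂ = 1.36 × √109.1 = 14.21 m.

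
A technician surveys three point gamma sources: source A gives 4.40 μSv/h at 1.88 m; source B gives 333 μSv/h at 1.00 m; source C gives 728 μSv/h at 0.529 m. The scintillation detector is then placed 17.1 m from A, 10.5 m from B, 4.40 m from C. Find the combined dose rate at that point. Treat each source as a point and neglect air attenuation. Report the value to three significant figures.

Each source contributes Iᵢ·(dᵢ/rᵢ)²; contributions add.
A: 4.40 × (1.88/17.1)² = 0.05318 μSv/h
B: 333 × (1.00/10.5)² = 3.020 μSv/h
C: 728 × (0.529/4.40)² = 10.52 μSv/h
Total = 0.05318 + 3.020 + 10.52 = 13.59 μSv/h.

13.6 μSv/h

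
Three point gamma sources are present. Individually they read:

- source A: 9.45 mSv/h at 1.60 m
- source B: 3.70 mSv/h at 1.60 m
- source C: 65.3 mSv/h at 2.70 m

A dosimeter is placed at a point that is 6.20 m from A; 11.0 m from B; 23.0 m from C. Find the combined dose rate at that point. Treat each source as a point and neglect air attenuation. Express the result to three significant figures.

Each source contributes Iᵢ·(dᵢ/rᵢ)²; contributions add.
A: 9.45 × (1.60/6.20)² = 0.6293 mSv/h
B: 3.70 × (1.60/11.0)² = 0.07828 mSv/h
C: 65.3 × (2.70/23.0)² = 0.8999 mSv/h
Total = 0.6293 + 0.07828 + 0.8999 = 1.607 mSv/h.

1.61 mSv/h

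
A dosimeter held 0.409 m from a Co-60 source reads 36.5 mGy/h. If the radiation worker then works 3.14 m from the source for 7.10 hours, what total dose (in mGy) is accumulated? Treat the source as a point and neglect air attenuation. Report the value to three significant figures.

Using I₁d₁² = I₂d₂², rate at 3.14 m:
36.5 × (0.409/3.14)² = 36.5 × 0.01697 = 0.6194 mGy/h.
Dose = rate × time = 0.6194 mGy/h × 7.100 h = 4.398 mGy.

4.40 mGy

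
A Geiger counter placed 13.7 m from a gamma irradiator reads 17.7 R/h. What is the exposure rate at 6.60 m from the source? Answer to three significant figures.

Since intensity falls as 1/r², scaling from 13.7 m to 6.60 m:
17.7 × (13.7/6.60)² = 17.7 × 4.309 = 76.27 R/h.

76.3 R/h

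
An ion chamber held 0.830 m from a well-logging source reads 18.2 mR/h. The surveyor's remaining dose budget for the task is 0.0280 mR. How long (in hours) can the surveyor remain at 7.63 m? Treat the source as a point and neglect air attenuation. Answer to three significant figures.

Intensity scales as (d₁/d₂)², so rate at 7.63 m:
18.2 × (0.830/7.63)² = 18.2 × 0.01183 = 0.2153 mR/h.
Stay time = 0.0280 mR ÷ 0.2153 mR/h = 0.1301 h.

0.130 h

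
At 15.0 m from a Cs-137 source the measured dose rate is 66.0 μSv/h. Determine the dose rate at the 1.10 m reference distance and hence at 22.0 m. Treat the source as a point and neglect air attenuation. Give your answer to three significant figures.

12300 μSv/h; 30.7 μSv/h

Since intensity falls as 1/r²,
At 1.10 m: 66.0 × (15.0/1.10)² = 66.0 × 186.0 = 12280 μSv/h
At 22.0 m: 12280 × (1.10/22.0)² = 12280 × 0.002500 = 30.70 μSv/h.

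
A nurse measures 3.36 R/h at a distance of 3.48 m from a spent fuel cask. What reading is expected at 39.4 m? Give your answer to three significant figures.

Intensity scales as (d₁/d₂)², so the rate at 39.4 m is
3.36 × (3.48/39.4)² = 3.36 × 0.007801 = 0.02621 R/h.

0.0262 R/h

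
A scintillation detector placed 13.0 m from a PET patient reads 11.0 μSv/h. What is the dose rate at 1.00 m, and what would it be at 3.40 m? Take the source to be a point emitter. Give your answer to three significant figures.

1860 μSv/h; 161 μSv/h

Since intensity falls as 1/r²,
At 1.00 m: 11.0 × (13.0/1.00)² = 11.0 × 169.0 = 1859 μSv/h
At 3.40 m: (1.00/3.40)² = 0.08651, so 1859 × 0.08651 = 160.8 μSv/h.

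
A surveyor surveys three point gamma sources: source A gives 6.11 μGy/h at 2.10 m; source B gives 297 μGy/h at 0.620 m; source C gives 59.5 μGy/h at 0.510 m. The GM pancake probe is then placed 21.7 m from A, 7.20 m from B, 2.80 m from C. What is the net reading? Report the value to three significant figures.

4.23 μGy/h

By superposition, sum each source's inverse-square contribution:
A: 6.11 × (2.10/21.7)² = 0.05722 μGy/h
B: 297 × (0.620/7.20)² = 2.202 μGy/h
C: 59.5 × (0.510/2.80)² = 1.974 μGy/h
Total = 0.05722 + 2.202 + 1.974 = 4.233 μGy/h.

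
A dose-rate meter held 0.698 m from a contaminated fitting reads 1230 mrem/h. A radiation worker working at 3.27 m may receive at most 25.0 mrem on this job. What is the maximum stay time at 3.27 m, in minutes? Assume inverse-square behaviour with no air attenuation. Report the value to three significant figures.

26.8 min

Intensity scales as (d₁/d₂)², so rate at 3.27 m:
(0.698/3.27)² = 0.04556, so 1230 × 0.04556 = 56.04 mrem/h.
Stay time = 25.0 mrem ÷ 56.04 mrem/h = 0.4461 h = 26.77 min.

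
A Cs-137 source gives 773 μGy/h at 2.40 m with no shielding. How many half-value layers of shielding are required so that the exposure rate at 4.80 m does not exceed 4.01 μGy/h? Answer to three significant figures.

5.59 half-value layers

At 4.80 m, distance alone gives 773 × (2.40/4.80)² = 773 × 0.2500 = 193.2 μGy/h.
Further attenuation needed: 193.2/4.01 = 48.18.
n = log₂(48.18) = 5.590 half-value layers.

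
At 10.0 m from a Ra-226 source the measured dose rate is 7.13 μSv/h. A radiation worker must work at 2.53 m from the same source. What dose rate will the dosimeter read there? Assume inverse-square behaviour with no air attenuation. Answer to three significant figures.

111 μSv/h

By the inverse-square law, scaling from 10.0 m to 2.53 m:
7.13 × (10.0/2.53)² = 7.13 × 15.62 = 111.4 μSv/h.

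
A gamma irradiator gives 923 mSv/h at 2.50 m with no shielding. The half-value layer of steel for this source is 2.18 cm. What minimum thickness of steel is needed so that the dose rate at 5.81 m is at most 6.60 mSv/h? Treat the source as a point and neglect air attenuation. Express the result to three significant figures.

10.2 cm

At 5.81 m, distance alone gives 923 × (2.50/5.81)² = 923 × 0.1852 = 170.9 mSv/h.
Further attenuation needed: 170.9/6.60 = 25.89.
n = log₂(25.89) = 4.694 half-value layers.
Thickness = 4.694 × 2.18 cm = 10.23 cm.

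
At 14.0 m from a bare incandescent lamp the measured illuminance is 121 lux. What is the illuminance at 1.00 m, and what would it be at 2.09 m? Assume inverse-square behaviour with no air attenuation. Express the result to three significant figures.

23700 lux; 5430 lux

Applying the 1/r² law,
At 1.00 m: 121 × (14.0/1.00)² = 121 × 196.0 = 23720 lux
At 2.09 m: (1.00/2.09)² = 0.2289, so 23720 × 0.2289 = 5430 lux.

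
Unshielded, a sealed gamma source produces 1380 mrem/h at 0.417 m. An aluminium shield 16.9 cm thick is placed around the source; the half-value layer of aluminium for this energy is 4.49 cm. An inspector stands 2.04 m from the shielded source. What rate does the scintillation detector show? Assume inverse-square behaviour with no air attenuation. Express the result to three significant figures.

4.24 mrem/h

Distance alone: (0.417/2.04)² = 0.04178, so 1380 × 0.04178 = 57.66 mrem/h.
Shield: 16.9/4.49 = 3.764 half-value layers → attenuation 2^(−3.764) = 0.07361.
Combined: 57.66 × 0.07361 = 4.244 mrem/h.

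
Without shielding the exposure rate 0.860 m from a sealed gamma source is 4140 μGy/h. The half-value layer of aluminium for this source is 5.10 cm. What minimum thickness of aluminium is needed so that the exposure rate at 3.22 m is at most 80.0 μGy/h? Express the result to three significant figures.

9.61 cm

At 3.22 m, distance alone gives 4140 × (0.860/3.22)² = 4140 × 0.07133 = 295.3 μGy/h.
Further attenuation needed: 295.3/80.0 = 3.691.
n = log₂(3.691) = 1.884 half-value layers.
Thickness = 1.884 × 5.10 cm = 9.608 cm.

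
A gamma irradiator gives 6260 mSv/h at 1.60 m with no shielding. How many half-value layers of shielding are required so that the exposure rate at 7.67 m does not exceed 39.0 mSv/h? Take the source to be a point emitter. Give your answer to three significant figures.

2.80 half-value layers

At 7.67 m, distance alone gives (1.60/7.67)² = 0.04352, so 6260 × 0.04352 = 272.4 mSv/h.
Further attenuation needed: 272.4/39.0 = 6.985.
n = log₂(6.985) = 2.804 half-value layers.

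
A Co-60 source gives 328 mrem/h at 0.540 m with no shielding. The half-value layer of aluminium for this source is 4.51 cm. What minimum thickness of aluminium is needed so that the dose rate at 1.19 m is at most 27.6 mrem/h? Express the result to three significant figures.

At 1.19 m, distance alone gives 328 × (0.540/1.19)² = 328 × 0.2059 = 67.54 mrem/h.
Further attenuation needed: 67.54/27.6 = 2.447.
n = log₂(2.447) = 1.291 half-value layers.
Thickness = 1.291 × 4.51 cm = 5.822 cm.

5.82 cm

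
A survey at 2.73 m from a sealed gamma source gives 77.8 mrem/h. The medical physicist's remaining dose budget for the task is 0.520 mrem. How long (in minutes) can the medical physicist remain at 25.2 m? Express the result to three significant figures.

Using I₁d₁² = I₂d₂², rate at 25.2 m:
77.8 × (2.73/25.2)² = 77.8 × 0.01174 = 0.9134 mrem/h.
Stay time = 0.520 mrem ÷ 0.9134 mrem/h = 0.5693 h = 34.16 min.

34.2 min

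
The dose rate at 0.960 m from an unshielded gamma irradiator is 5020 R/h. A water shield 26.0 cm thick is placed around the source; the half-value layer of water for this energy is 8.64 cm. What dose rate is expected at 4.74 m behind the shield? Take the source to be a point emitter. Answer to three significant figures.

25.6 R/h

Distance alone: 5020 × (0.960/4.74)² = 5020 × 0.04102 = 205.9 R/h.
Shield: 26.0/8.64 = 3.009 half-value layers → attenuation 2^(−3.009) = 0.1242.
Combined: 205.9 × 0.1242 = 25.57 R/h.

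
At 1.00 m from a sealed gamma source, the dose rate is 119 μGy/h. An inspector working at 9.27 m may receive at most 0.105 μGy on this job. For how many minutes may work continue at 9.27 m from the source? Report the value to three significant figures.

4.55 min

Intensity scales as (d₁/d₂)², so rate at 9.27 m:
119 × (1.00/9.27)² = 119 × 0.01164 = 1.385 μGy/h.
Stay time = 0.105 μGy ÷ 1.385 μGy/h = 0.07581 h = 4.549 min.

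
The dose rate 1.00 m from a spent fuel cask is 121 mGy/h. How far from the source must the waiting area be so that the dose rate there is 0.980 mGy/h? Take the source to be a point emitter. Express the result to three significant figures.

Intensity scales as (d₁/d₂)², so d₂ = d₁·√(I₁/I₂).
I₁/I₂ = 121/0.980 = 123.5, so d₂ = 1.00 × √123.5 = 11.11 m.

11.1 m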